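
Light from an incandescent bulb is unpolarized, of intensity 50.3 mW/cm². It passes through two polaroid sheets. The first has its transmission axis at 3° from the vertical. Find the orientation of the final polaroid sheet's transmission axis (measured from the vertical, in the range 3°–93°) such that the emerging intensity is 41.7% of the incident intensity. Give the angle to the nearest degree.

Unpolarized light through the first polarizer → I₁ = ½ I₀, now polarized at 3°.
Need I₂/I₀ = 0.417, so cos²(θ − 3°) = 0.417 / 0.5 = 0.834.
θ − 3° = arccos(√0.834) = 24.0°, giving θ ≈ 3 + 24.0 = 27.0°.

θ ≈ 27°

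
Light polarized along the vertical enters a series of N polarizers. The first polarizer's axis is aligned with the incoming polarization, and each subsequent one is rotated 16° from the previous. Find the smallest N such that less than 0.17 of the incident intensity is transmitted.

N = 24

First polarizer is aligned with the polarization: full transmission.
Each further stage multiplies by cos²(16°) = 0.924.
After N polarizers: T = 0.924^(N−1). Require T < 0.17 ⇒ N−1 > ln(0.17)/ln(0.924) = 22.42, so N−1 ≥ 23 and N = 24.
Check: N=24 gives T = 0.1624 < 0.17; N=23 gives T = 0.1758.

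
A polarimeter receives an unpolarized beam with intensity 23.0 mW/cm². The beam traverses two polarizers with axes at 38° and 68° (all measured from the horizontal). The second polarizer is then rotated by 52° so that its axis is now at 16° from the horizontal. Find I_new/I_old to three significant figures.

Before rotation:
Unpolarized light through the first polarizer → I₁ = ½ I₀, now polarized at 38°.
I₂ = I₁ cos²(68° − 38°) = 0.5 I₀ · cos²(30°) = 0.375 I₀.
After rotation:
Unpolarized light through the first polarizer → I₁ = ½ I₀, now polarized at 38°.
I₂ = I₁ cos²(16° − 38°) = 0.5 I₀ · cos²(22°) = 0.4298 I₀.
Ratio = 0.4298 / 0.375 = 1.146.

I_new/I_old ≈ 1.15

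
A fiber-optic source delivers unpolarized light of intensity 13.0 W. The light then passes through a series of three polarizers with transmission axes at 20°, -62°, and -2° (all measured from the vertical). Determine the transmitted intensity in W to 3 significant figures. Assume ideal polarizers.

Unpolarized light through the first polarizer → I₁ = 13.0 W/2 = 6.5 W, polarized at 20°.
I₂ = I₁ · cos²(82°) = 6.5 · 0.01937 = 0.1259 W.
I₃ = I₂ · cos²(60°) = 0.1259 · 0.25 = 0.03147 W.

I ≈ 0.0315 W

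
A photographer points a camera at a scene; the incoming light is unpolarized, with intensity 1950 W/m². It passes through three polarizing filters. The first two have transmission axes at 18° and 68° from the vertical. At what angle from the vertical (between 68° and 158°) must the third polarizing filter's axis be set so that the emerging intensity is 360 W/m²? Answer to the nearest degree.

Unpolarized light through the first polarizer → I₁ = ½ I₀, now polarized at 18°.
I₂ = I₁ cos²(68° − 18°) = 0.5 I₀ · cos²(50°) = 0.2066 I₀.
Target fraction: 360 / 1950 W/m² = 0.1846 of I₀.
Need I₃/I₀ = 0.1846, so cos²(θ − 68°) = 0.1846 / 0.2066 = 0.8936.
θ − 68° = arccos(√0.8936) = 19.0°, giving θ ≈ 68 + 19.0 = 87.0°.

θ ≈ 87°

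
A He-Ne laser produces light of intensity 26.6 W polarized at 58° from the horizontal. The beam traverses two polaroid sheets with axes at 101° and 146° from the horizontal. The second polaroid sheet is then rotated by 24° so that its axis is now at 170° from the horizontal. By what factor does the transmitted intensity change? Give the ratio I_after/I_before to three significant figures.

Before rotation:
I₁ = I₀ cos²(101° − 58°) = I₀ cos²(43°) = 0.5349 I₀.
I₂ = I₁ cos²(146° − 101°) = 0.5349 I₀ · cos²(45°) = 0.2674 I₀.
After rotation:
I₁ = I₀ cos²(101° − 58°) = I₀ cos²(43°) = 0.5349 I₀.
I₂ = I₁ cos²(170° − 101°) = 0.5349 I₀ · cos²(69°) = 0.06869 I₀.
Ratio = 0.06869 / 0.2674 = 0.2569.

I_new/I_old ≈ 0.257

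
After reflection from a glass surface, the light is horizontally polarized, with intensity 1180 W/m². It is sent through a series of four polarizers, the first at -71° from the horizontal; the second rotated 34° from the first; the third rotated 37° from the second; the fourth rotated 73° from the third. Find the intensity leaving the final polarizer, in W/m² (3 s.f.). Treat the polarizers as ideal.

I₁ = 1180 W/m² · cos²(71°) = 125.1 W/m².
I₂ = I₁ · cos²(34°) = 125.1 · 0.6873 = 85.96 W/m².
I₃ = I₂ · cos²(37°) = 85.96 · 0.6378 = 54.83 W/m².
I₄ = I₃ · cos²(73°) = 54.83 · 0.08548 = 4.687 W/m².

I ≈ 4.69 W/m²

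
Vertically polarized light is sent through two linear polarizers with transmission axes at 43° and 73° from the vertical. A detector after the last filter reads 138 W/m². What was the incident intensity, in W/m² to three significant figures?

I₀ ≈ 344 W/m²

I₁ = I₀ cos²(43° − 0°) = I₀ cos²(43°) = 0.5349 I₀.
I₂ = I₁ cos²(73° − 43°) = 0.5349 I₀ · cos²(30°) = 0.4012 I₀.
So 138 W/m² = 0.4012 I₀, giving I₀ = 138/0.4012 = 344 W/m².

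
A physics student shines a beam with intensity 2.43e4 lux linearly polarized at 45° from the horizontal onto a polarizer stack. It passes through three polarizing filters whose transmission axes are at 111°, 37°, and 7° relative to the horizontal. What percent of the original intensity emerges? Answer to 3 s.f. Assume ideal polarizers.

≈ 0.943%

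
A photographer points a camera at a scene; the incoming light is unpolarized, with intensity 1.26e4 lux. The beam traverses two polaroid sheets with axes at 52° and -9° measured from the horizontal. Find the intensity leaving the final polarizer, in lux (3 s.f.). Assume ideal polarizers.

Unpolarized light through the first polarizer → I₁ = 1.26e4 lux/2 = 6300 lux, polarized at 52°.
I₂ = I₁ · cos²(61°) = 6300 · 0.235 = 1481 lux.

I ≈ 1480 lux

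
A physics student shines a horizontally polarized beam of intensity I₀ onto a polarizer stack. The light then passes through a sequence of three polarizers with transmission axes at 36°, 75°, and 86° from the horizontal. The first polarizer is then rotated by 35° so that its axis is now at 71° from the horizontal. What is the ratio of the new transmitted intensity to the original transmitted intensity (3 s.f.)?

I_new/I_old ≈ 0.267

Before rotation:
I₁ = I₀ cos²(36° − 0°) = I₀ cos²(36°) = 0.6545 I₀.
I₂ = I₁ cos²(75° − 36°) = 0.6545 I₀ · cos²(39°) = 0.3953 I₀.
I₃ = I₂ cos²(86° − 75°) = 0.3953 I₀ · cos²(11°) = 0.3809 I₀.
After rotation:
I₁ = I₀ cos²(71° − 0°) = I₀ cos²(71°) = 0.106 I₀.
I₂ = I₁ cos²(75° − 71°) = 0.106 I₀ · cos²(4°) = 0.1055 I₀.
I₃ = I₂ cos²(86° − 75°) = 0.1055 I₀ · cos²(11°) = 0.1016 I₀.
Ratio = 0.1016 / 0.3809 = 0.2668.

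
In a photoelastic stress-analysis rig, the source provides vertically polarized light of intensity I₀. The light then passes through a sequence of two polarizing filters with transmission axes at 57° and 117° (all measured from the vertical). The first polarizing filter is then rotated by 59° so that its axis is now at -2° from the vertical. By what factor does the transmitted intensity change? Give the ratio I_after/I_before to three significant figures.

Before rotation:
I₁ = I₀ cos²(57° − 0°) = I₀ cos²(57°) = 0.2966 I₀.
I₂ = I₁ cos²(117° − 57°) = 0.2966 I₀ · cos²(60°) = 0.07416 I₀.
After rotation:
I₁ = I₀ cos²(-2° − 0°) = I₀ cos²(2°) = 0.9988 I₀.
Angle between axes 1 and 2: 61°. I₂ = 0.9988 I₀ · cos²(61°) = 0.2348 I₀.
Ratio = 0.2348 / 0.07416 = 3.166.

I_new/I_old ≈ 3.17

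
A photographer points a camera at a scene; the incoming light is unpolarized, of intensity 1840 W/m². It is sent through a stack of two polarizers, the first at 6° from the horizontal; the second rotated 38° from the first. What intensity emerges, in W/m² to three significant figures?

I ≈ 571 W/m²

Unpolarized light through the first polarizer → I₁ = 1840 W/m²/2 = 920 W/m², polarized at 6°.
I₂ = I₁ · cos²(38°) = 920 · 0.621 = 571.3 W/m².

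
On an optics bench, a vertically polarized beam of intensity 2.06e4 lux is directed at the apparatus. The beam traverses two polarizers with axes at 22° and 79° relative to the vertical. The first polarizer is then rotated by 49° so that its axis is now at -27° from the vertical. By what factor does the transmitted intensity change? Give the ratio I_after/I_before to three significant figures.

Before rotation:
I₁ = I₀ cos²(22° − 0°) = I₀ cos²(22°) = 0.8597 I₀.
I₂ = I₁ cos²(79° − 22°) = 0.8597 I₀ · cos²(57°) = 0.255 I₀.
After rotation:
I₁ = I₀ cos²(-27° − 0°) = I₀ cos²(27°) = 0.7939 I₀.
Angle between axes 1 and 2: 74°. I₂ = 0.7939 I₀ · cos²(74°) = 0.06032 I₀.
Ratio = 0.06032 / 0.255 = 0.2365.

I_new/I_old ≈ 0.237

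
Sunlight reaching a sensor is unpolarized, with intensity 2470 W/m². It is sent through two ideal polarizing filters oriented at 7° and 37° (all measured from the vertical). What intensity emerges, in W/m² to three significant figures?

I ≈ 926 W/m²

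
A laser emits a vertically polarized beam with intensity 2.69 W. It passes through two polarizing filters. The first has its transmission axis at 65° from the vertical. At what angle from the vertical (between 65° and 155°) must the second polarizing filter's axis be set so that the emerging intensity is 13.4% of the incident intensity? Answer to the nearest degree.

θ ≈ 95°

I₁ = I₀ cos²(65° − 0°) = I₀ cos²(65°) = 0.1786 I₀.
Need I₂/I₀ = 0.134, so cos²(θ − 65°) = 0.134 / 0.1786 = 0.7503.
θ − 65° = arccos(√0.7503) = 30.0°, giving θ ≈ 65 + 30.0 = 95.0°.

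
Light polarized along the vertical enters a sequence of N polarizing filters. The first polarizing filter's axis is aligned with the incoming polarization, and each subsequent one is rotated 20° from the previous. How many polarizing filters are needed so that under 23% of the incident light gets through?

First polarizer is aligned with the polarization: full transmission.
Each further stage multiplies by cos²(20°) = 0.883.
After N polarizers: T = 0.883^(N−1). Require T < 0.23 ⇒ N−1 > ln(0.23)/ln(0.883) = 11.81, so N−1 ≥ 12 and N = 13.
Check: N=13 gives T = 0.2247 < 0.23; N=12 gives T = 0.2545.

N = 13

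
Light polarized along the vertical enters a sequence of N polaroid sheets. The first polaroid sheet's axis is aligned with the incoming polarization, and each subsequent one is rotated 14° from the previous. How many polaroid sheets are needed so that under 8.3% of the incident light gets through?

N = 43

First polarizer is aligned with the polarization: full transmission.
Each further stage multiplies by cos²(14°) = 0.9415.
After N polarizers: T = 0.9415^(N−1). Require T < 0.083 ⇒ N−1 > ln(0.083)/ln(0.9415) = 41.27, so N−1 ≥ 42 and N = 43.
Check: N=43 gives T = 0.07942 < 0.083; N=42 gives T = 0.08436.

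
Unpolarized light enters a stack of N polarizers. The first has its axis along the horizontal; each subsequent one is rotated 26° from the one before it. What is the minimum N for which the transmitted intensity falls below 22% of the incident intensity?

N = 5

First polarizer halves the unpolarized light: factor 1/2.
Each further stage multiplies by cos²(26°) = 0.8078.
After N polarizers: T = 0.5·0.8078^(N−1). Require T < 0.22 ⇒ N−1 > ln(0.22/0.5)/ln(0.8078) = 3.85, so N−1 ≥ 4 and N = 5.
Check: N=5 gives T = 0.2129 < 0.22; N=4 gives T = 0.2636.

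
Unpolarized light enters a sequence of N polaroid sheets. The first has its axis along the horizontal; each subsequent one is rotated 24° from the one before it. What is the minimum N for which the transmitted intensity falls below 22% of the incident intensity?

First polarizer halves the unpolarized light: factor 1/2.
Each further stage multiplies by cos²(24°) = 0.8346.
After N polarizers: T = 0.5·0.8346^(N−1). Require T < 0.22 ⇒ N−1 > ln(0.22/0.5)/ln(0.8346) = 4.54, so N−1 ≥ 5 and N = 6.
Check: N=6 gives T = 0.2024 < 0.22; N=5 gives T = 0.2426.

N = 6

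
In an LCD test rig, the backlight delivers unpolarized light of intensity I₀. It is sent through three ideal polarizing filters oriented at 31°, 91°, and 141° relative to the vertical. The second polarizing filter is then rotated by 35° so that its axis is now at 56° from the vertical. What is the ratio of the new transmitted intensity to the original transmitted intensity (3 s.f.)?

I_new/I_old ≈ 0.0604

Before rotation:
Unpolarized light through the first polarizer → I₁ = ½ I₀, now polarized at 31°.
I₂ = I₁ cos²(91° − 31°) = 0.5 I₀ · cos²(60°) = 0.125 I₀.
I₃ = I₂ cos²(141° − 91°) = 0.125 I₀ · cos²(50°) = 0.05165 I₀.
After rotation:
Unpolarized light through the first polarizer → I₁ = ½ I₀, now polarized at 31°.
I₂ = I₁ cos²(56° − 31°) = 0.5 I₀ · cos²(25°) = 0.4107 I₀.
I₃ = I₂ cos²(141° − 56°) = 0.4107 I₀ · cos²(85°) = 0.00312 I₀.
Ratio = 0.00312 / 0.05165 = 0.0604.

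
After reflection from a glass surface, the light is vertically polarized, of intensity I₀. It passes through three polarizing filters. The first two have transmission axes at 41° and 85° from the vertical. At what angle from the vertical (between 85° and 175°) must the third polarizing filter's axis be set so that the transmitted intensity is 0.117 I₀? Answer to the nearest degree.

θ ≈ 136°

I₁ = I₀ cos²(41° − 0°) = I₀ cos²(41°) = 0.5696 I₀.
I₂ = I₁ cos²(85° − 41°) = 0.5696 I₀ · cos²(44°) = 0.2947 I₀.
Need I₃/I₀ = 0.117, so cos²(θ − 85°) = 0.117 / 0.2947 = 0.397.
θ − 85° = arccos(√0.397) = 50.9°, giving θ ≈ 85 + 50.9 = 135.9°.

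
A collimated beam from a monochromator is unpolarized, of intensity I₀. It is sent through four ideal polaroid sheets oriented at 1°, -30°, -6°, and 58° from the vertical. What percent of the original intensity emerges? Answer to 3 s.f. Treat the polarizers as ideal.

Unpolarized light through the first polarizer → I₁ = ½ I₀, now polarized at 1°.
I₂ = I₁ cos²(-30° − 1°) = 0.5 I₀ · cos²(31°) = 0.3674 I₀.
I₃ = I₂ cos²(-6° + 30°) = 0.3674 I₀ · cos²(24°) = 0.3066 I₀.
I₄ = I₃ cos²(58° + 6°) = 0.3066 I₀ · cos²(64°) = 0.05892 I₀.
That is 5.892% of the incident intensity.

≈ 5.89%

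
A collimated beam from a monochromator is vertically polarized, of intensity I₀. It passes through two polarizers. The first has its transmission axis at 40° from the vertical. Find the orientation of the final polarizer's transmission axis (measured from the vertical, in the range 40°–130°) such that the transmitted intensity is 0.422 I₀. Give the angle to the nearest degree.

I₁ = I₀ cos²(40° − 0°) = I₀ cos²(40°) = 0.5868 I₀.
Need I₂/I₀ = 0.422, so cos²(θ − 40°) = 0.422 / 0.5868 = 0.7191.
θ − 40° = arccos(√0.7191) = 32.0°, giving θ ≈ 40 + 32.0 = 72.0°.

θ ≈ 72°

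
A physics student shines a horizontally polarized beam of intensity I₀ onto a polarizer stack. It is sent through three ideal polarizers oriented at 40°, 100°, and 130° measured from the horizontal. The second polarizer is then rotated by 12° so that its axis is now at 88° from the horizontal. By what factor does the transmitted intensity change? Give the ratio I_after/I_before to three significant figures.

I_new/I_old ≈ 1.32

Before rotation:
By Malus's law, I₁ = I₀ cos²(40° − 0°) = I₀ cos²(40°) = 0.5868 I₀.
I₂ = I₁ cos²(100° − 40°) = 0.5868 I₀ · cos²(60°) = 0.1467 I₀.
I₃ = I₂ cos²(130° − 100°) = 0.1467 I₀ · cos²(30°) = 0.11 I₀.
After rotation:
I₁ = I₀ cos²(40° − 0°) = I₀ cos²(40°) = 0.5868 I₀.
I₂ = I₁ cos²(88° − 40°) = 0.5868 I₀ · cos²(48°) = 0.2627 I₀.
I₃ = I₂ cos²(130° − 88°) = 0.2627 I₀ · cos²(42°) = 0.1451 I₀.
Ratio = 0.1451 / 0.11 = 1.319.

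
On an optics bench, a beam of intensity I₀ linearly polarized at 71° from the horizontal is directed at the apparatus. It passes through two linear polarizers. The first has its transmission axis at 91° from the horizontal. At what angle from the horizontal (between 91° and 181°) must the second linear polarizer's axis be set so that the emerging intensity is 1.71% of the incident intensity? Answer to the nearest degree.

I₁ = I₀ cos²(91° − 71°) = I₀ cos²(20°) = 0.883 I₀.
Need I₂/I₀ = 0.0171, so cos²(θ − 91°) = 0.0171 / 0.883 = 0.01937.
θ − 91° = arccos(√0.01937) = 82.0°, giving θ ≈ 91 + 82.0 = 173.0°.

θ ≈ 173°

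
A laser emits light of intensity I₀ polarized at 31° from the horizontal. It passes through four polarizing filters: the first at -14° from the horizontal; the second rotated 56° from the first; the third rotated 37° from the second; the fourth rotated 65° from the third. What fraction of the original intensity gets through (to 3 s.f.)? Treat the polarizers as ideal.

≈ 0.0178 I₀

By Malus's law, I₁ = I₀ cos²(-14° − 31°) = I₀ cos²(45°) = 0.5 I₀.
I₂ = I₁ cos²(56°) = 0.5 · 0.3127 I₀ = 0.1563 I₀.
I₃ = I₂ cos²(37°) = 0.1563 · 0.6378 I₀ = 0.09972 I₀.
I₄ = I₃ cos²(65°) = 0.09972 · 0.1786 I₀ = 0.01781 I₀.
Transmitted fraction = 0.01781.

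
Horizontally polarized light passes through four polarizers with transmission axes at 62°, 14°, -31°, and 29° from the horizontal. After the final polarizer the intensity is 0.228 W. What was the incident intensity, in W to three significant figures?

By Malus's law, I₁ = I₀ cos²(62° − 0°) = I₀ cos²(62°) = 0.2204 I₀.
I₂ = I₁ cos²(14° − 62°) = 0.2204 I₀ · cos²(48°) = 0.09868 I₀.
I₃ = I₂ cos²(-31° − 14°) = 0.09868 I₀ · cos²(45°) = 0.04934 I₀.
I₄ = I₃ cos²(29° + 31°) = 0.04934 I₀ · cos²(60°) = 0.01234 I₀.
So 0.228 W = 0.01234 I₀, giving I₀ = 0.228/0.01234 = 18.48 W.

I₀ ≈ 18.5 W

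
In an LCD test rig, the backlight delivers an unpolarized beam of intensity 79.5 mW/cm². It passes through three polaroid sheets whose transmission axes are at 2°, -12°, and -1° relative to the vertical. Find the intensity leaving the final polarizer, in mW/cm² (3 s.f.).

I ≈ 36.1 mW/cm²

Unpolarized light through the first polarizer → I₁ = 79.5 mW/cm²/2 = 39.75 mW/cm², polarized at 2°.
I₂ = I₁ · cos²(14°) = 39.75 · 0.9415 = 37.42 mW/cm².
I₃ = I₂ · cos²(11°) = 37.42 · 0.9636 = 36.06 mW/cm².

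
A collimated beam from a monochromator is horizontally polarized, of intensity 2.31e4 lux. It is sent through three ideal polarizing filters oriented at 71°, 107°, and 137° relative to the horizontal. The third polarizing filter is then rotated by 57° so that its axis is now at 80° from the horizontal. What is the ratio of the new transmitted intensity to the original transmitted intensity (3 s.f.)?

I_new/I_old ≈ 1.06

Before rotation:
I₁ = I₀ cos²(71° − 0°) = I₀ cos²(71°) = 0.106 I₀.
I₂ = I₁ cos²(107° − 71°) = 0.106 I₀ · cos²(36°) = 0.06937 I₀.
I₃ = I₂ cos²(137° − 107°) = 0.06937 I₀ · cos²(30°) = 0.05203 I₀.
After rotation:
I₁ = I₀ cos²(71° − 0°) = I₀ cos²(71°) = 0.106 I₀.
I₂ = I₁ cos²(107° − 71°) = 0.106 I₀ · cos²(36°) = 0.06937 I₀.
I₃ = I₂ cos²(80° − 107°) = 0.06937 I₀ · cos²(27°) = 0.05508 I₀.
Ratio = 0.05508 / 0.05203 = 1.059.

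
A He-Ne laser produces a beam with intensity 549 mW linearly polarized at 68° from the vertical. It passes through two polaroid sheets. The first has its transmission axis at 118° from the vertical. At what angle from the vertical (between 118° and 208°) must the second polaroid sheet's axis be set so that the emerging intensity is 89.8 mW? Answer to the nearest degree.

By Malus's law, I₁ = I₀ cos²(118° − 68°) = I₀ cos²(50°) = 0.4132 I₀.
Target fraction: 89.8 / 549 mW = 0.1636 of I₀.
Need I₂/I₀ = 0.1636, so cos²(θ − 118°) = 0.1636 / 0.4132 = 0.3959.
θ − 118° = arccos(√0.3959) = 51.0°, giving θ ≈ 118 + 51.0 = 169.0°.

θ ≈ 169°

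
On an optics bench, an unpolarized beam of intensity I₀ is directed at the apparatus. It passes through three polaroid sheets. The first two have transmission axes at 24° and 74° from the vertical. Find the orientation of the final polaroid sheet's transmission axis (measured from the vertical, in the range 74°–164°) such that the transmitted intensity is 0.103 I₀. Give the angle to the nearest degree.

Unpolarized light through the first polarizer → I₁ = ½ I₀, now polarized at 24°.
I₂ = I₁ cos²(74° − 24°) = 0.5 I₀ · cos²(50°) = 0.2066 I₀.
Need I₃/I₀ = 0.103, so cos²(θ − 74°) = 0.103 / 0.2066 = 0.4986.
θ − 74° = arccos(√0.4986) = 45.1°, giving θ ≈ 74 + 45.1 = 119.1°.

θ ≈ 119°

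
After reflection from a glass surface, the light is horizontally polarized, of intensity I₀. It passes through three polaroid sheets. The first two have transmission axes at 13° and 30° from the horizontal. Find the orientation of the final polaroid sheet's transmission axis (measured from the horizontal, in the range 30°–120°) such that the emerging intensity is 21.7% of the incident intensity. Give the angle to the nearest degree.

θ ≈ 90°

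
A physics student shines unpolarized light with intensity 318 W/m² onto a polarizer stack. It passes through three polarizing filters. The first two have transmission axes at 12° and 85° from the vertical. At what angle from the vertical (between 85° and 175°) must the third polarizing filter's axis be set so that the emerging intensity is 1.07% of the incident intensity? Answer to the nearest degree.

θ ≈ 145°

Unpolarized light through the first polarizer → I₁ = ½ I₀, now polarized at 12°.
I₂ = I₁ cos²(85° − 12°) = 0.5 I₀ · cos²(73°) = 0.04274 I₀.
Need I₃/I₀ = 0.0107, so cos²(θ − 85°) = 0.0107 / 0.04274 = 0.2503.
θ − 85° = arccos(√0.2503) = 60.0°, giving θ ≈ 85 + 60.0 = 145.0°.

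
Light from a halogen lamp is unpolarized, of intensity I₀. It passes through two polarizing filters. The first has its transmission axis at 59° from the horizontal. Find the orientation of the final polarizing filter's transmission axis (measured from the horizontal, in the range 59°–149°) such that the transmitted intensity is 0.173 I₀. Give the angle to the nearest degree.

Unpolarized light through the first polarizer → I₁ = ½ I₀, now polarized at 59°.
Need I₂/I₀ = 0.173, so cos²(θ − 59°) = 0.173 / 0.5 = 0.346.
θ − 59° = arccos(√0.346) = 54.0°, giving θ ≈ 59 + 54.0 = 113.0°.

θ ≈ 113°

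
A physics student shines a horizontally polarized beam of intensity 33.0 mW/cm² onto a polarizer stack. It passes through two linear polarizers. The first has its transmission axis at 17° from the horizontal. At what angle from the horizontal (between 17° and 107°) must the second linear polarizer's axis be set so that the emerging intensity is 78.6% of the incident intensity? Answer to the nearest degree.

θ ≈ 39°

I₁ = I₀ cos²(17° − 0°) = I₀ cos²(17°) = 0.9145 I₀.
Need I₂/I₀ = 0.786, so cos²(θ − 17°) = 0.786 / 0.9145 = 0.8595.
θ − 17° = arccos(√0.8595) = 22.0°, giving θ ≈ 17 + 22.0 = 39.0°.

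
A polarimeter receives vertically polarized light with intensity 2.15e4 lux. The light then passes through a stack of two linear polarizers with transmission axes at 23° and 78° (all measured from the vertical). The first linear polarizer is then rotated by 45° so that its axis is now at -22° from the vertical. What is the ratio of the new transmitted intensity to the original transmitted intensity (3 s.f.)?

I_new/I_old ≈ 0.0930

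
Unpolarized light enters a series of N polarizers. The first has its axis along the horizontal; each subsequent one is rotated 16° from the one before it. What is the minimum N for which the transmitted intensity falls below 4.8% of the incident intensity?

N = 31

First polarizer halves the unpolarized light: factor 1/2.
Each further stage multiplies by cos²(16°) = 0.924.
After N polarizers: T = 0.5·0.924^(N−1). Require T < 0.048 ⇒ N−1 > ln(0.048/0.5)/ln(0.924) = 29.66, so N−1 ≥ 30 and N = 31.
Check: N=31 gives T = 0.04672 < 0.048; N=30 gives T = 0.05056.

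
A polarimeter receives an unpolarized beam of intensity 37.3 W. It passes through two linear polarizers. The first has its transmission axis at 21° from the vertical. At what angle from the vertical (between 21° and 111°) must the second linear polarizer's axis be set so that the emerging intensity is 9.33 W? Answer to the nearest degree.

θ ≈ 66°

Unpolarized light through the first polarizer → I₁ = ½ I₀, now polarized at 21°.
Target fraction: 9.33 / 37.3 W = 0.2501 of I₀.
Need I₂/I₀ = 0.2501, so cos²(θ − 21°) = 0.2501 / 0.5 = 0.5003.
θ − 21° = arccos(√0.5003) = 45.0°, giving θ ≈ 21 + 45.0 = 66.0°.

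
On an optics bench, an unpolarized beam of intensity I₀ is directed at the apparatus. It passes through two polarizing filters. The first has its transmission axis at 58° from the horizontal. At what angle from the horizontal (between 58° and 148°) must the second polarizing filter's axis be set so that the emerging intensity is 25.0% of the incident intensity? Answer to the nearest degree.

Unpolarized light through the first polarizer → I₁ = ½ I₀, now polarized at 58°.
Need I₂/I₀ = 0.25, so cos²(θ − 58°) = 0.25 / 0.5 = 0.5.
θ − 58° = arccos(√0.5) = 45.0°, giving θ ≈ 58 + 45.0 = 103.0°.

θ ≈ 103°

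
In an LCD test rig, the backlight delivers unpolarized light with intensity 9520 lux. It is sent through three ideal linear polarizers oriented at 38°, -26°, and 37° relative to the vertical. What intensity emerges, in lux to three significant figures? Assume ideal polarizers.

I ≈ 189 lux

Unpolarized light through the first polarizer → I₁ = 9520 lux/2 = 4760 lux, polarized at 38°.
I₂ = I₁ · cos²(64°) = 4760 · 0.1922 = 914.7 lux.
I₃ = I₂ · cos²(63°) = 914.7 · 0.2061 = 188.5 lux.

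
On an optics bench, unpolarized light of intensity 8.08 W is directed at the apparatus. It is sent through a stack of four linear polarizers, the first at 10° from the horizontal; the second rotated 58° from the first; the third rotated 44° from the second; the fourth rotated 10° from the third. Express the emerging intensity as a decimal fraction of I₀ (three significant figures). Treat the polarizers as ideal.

I/I₀ ≈ 0.0705

Unpolarized light through the first polarizer → I₁ = 8.08 W/2 = 4.04 W, polarized at 10°.
I₂ = I₁ · cos²(58°) = 4.04 · 0.2808 = 1.134 W.
I₃ = I₂ · cos²(44°) = 1.134 · 0.5174 = 0.587 W.
I₄ = I₃ · cos²(10°) = 0.587 · 0.9698 = 0.5693 W.
Transmitted fraction = 0.07046.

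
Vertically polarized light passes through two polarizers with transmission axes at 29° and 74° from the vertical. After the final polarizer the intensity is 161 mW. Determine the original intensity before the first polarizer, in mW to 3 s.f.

I₀ ≈ 421 mW

I₁ = I₀ cos²(29° − 0°) = I₀ cos²(29°) = 0.765 I₀.
I₂ = I₁ cos²(74° − 29°) = 0.765 I₀ · cos²(45°) = 0.3825 I₀.
So 161 mW = 0.3825 I₀, giving I₀ = 161/0.3825 = 420.9 mW.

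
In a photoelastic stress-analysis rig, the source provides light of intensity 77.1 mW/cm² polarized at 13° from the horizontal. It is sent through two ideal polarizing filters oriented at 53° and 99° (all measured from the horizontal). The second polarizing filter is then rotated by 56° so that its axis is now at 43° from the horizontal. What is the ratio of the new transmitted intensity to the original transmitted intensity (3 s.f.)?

I_new/I_old ≈ 2.01

Before rotation:
By Malus's law, I₁ = I₀ cos²(53° − 13°) = I₀ cos²(40°) = 0.5868 I₀.
I₂ = I₁ cos²(99° − 53°) = 0.5868 I₀ · cos²(46°) = 0.2832 I₀.
After rotation:
I₁ = I₀ cos²(53° − 13°) = I₀ cos²(40°) = 0.5868 I₀.
I₂ = I₁ cos²(43° − 53°) = 0.5868 I₀ · cos²(10°) = 0.5691 I₀.
Ratio = 0.5691 / 0.2832 = 2.01.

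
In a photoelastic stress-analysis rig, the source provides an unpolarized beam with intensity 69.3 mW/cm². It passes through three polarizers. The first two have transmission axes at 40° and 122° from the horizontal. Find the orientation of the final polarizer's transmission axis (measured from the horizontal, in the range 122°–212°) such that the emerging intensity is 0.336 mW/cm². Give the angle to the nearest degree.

Unpolarized light through the first polarizer → I₁ = ½ I₀, now polarized at 40°.
I₂ = I₁ cos²(122° − 40°) = 0.5 I₀ · cos²(82°) = 0.009685 I₀.
Target fraction: 0.336 / 69.3 mW/cm² = 0.004848 of I₀.
Need I₃/I₀ = 0.004848, so cos²(θ − 122°) = 0.004848 / 0.009685 = 0.5006.
θ − 122° = arccos(√0.5006) = 45.0°, giving θ ≈ 122 + 45.0 = 167.0°.

θ ≈ 167°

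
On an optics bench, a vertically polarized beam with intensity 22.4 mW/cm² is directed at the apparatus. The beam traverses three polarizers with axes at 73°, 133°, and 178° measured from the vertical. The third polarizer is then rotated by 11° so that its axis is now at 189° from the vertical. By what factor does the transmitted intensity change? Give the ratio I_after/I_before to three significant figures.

Before rotation:
By Malus's law, I₁ = I₀ cos²(73° − 0°) = I₀ cos²(73°) = 0.08548 I₀.
I₂ = I₁ cos²(133° − 73°) = 0.08548 I₀ · cos²(60°) = 0.02137 I₀.
I₃ = I₂ cos²(178° − 133°) = 0.02137 I₀ · cos²(45°) = 0.01069 I₀.
After rotation:
I₁ = I₀ cos²(73° − 0°) = I₀ cos²(73°) = 0.08548 I₀.
I₂ = I₁ cos²(133° − 73°) = 0.08548 I₀ · cos²(60°) = 0.02137 I₀.
I₃ = I₂ cos²(189° − 133°) = 0.02137 I₀ · cos²(56°) = 0.006682 I₀.
Ratio = 0.006682 / 0.01069 = 0.6254.

I_new/I_old ≈ 0.625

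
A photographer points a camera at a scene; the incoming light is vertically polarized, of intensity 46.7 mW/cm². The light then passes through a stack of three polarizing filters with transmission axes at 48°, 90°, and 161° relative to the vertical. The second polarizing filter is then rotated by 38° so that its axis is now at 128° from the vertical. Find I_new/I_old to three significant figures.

I_new/I_old ≈ 0.362

Before rotation:
I₁ = I₀ cos²(48° − 0°) = I₀ cos²(48°) = 0.4477 I₀.
I₂ = I₁ cos²(90° − 48°) = 0.4477 I₀ · cos²(42°) = 0.2473 I₀.
I₃ = I₂ cos²(161° − 90°) = 0.2473 I₀ · cos²(71°) = 0.02621 I₀.
After rotation:
I₁ = I₀ cos²(48° − 0°) = I₀ cos²(48°) = 0.4477 I₀.
I₂ = I₁ cos²(128° − 48°) = 0.4477 I₀ · cos²(80°) = 0.0135 I₀.
I₃ = I₂ cos²(161° − 128°) = 0.0135 I₀ · cos²(33°) = 0.009496 I₀.
Ratio = 0.009496 / 0.02621 = 0.3623.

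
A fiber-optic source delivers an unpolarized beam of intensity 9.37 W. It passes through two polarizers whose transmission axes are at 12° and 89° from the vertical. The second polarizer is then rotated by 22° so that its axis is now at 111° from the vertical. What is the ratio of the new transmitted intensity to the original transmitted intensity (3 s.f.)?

Before rotation:
Unpolarized light through the first polarizer → I₁ = ½ I₀, now polarized at 12°.
I₂ = I₁ cos²(89° − 12°) = 0.5 I₀ · cos²(77°) = 0.0253 I₀.
After rotation:
Unpolarized light through the first polarizer → I₁ = ½ I₀, now polarized at 12°.
Angle between axes 1 and 2: 81°. I₂ = 0.5 I₀ · cos²(81°) = 0.01224 I₀.
Ratio = 0.01224 / 0.0253 = 0.4836.

I_new/I_old ≈ 0.484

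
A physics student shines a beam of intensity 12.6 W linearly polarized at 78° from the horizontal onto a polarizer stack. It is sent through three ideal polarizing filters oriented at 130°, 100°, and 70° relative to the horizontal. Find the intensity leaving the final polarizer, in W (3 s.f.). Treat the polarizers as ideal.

I ≈ 2.69 W

By Malus's law, I₁ = 12.6 W · cos²(52°) = 4.776 W.
I₂ = I₁ · cos²(30°) = 4.776 · 0.75 = 3.582 W.
I₃ = I₂ · cos²(30°) = 3.582 · 0.75 = 2.686 W.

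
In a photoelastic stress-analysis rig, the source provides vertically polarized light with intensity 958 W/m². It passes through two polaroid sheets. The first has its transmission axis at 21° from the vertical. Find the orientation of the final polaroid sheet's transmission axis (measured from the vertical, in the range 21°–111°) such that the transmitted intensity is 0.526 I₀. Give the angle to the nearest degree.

θ ≈ 60°

I₁ = I₀ cos²(21° − 0°) = I₀ cos²(21°) = 0.8716 I₀.
Need I₂/I₀ = 0.526, so cos²(θ − 21°) = 0.526 / 0.8716 = 0.6035.
θ − 21° = arccos(√0.6035) = 39.0°, giving θ ≈ 21 + 39.0 = 60.0°.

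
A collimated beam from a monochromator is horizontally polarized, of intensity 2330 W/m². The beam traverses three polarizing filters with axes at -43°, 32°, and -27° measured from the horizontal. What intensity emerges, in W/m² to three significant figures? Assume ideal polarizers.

I₁ = 2330 W/m² · cos²(43°) = 1246 W/m².
I₂ = I₁ · cos²(75°) = 1246 · 0.06699 = 83.48 W/m².
I₃ = I₂ · cos²(59°) = 83.48 · 0.2653 = 22.15 W/m².

I ≈ 22.1 W/m²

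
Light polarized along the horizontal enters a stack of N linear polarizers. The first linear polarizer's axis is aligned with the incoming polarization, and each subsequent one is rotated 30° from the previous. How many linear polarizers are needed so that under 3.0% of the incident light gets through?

N = 14

First polarizer is aligned with the polarization: full transmission.
Each further stage multiplies by cos²(30°) = 0.75.
After N polarizers: T = 0.75^(N−1). Require T < 0.030 ⇒ N−1 > ln(0.030)/ln(0.75) = 12.19, so N−1 ≥ 13 and N = 14.
Check: N=14 gives T = 0.02376 < 0.030; N=13 gives T = 0.03168.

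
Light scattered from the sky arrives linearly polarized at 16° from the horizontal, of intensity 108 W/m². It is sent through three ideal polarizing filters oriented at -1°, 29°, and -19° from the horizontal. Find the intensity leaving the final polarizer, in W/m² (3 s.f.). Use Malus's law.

By Malus's law, I₁ = 108 W/m² · cos²(17°) = 98.77 W/m².
I₂ = I₁ · cos²(30°) = 98.77 · 0.75 = 74.08 W/m².
I₃ = I₂ · cos²(48°) = 74.08 · 0.4477 = 33.17 W/m².

I ≈ 33.2 W/m²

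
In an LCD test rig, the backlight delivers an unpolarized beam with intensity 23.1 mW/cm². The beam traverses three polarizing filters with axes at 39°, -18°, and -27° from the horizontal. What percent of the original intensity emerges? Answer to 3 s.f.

≈ 14.5%

Unpolarized light through the first polarizer → I₁ = 23.1 mW/cm²/2 = 11.55 mW/cm², polarized at 39°.
I₂ = I₁ · cos²(57°) = 11.55 · 0.2966 = 3.426 mW/cm².
I₃ = I₂ · cos²(9°) = 3.426 · 0.9755 = 3.342 mW/cm².
That is 14.47% of the incident intensity.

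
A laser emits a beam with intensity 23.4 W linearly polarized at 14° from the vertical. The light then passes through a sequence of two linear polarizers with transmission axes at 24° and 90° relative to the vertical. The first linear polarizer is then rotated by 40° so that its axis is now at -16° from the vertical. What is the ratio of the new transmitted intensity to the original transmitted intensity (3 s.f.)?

I_new/I_old ≈ 0.355

Before rotation:
By Malus's law, I₁ = I₀ cos²(24° − 14°) = I₀ cos²(10°) = 0.9698 I₀.
I₂ = I₁ cos²(90° − 24°) = 0.9698 I₀ · cos²(66°) = 0.1604 I₀.
After rotation:
I₁ = I₀ cos²(-16° − 14°) = I₀ cos²(30°) = 0.75 I₀.
Angle between axes 1 and 2: 74°. I₂ = 0.75 I₀ · cos²(74°) = 0.05698 I₀.
Ratio = 0.05698 / 0.1604 = 0.3551.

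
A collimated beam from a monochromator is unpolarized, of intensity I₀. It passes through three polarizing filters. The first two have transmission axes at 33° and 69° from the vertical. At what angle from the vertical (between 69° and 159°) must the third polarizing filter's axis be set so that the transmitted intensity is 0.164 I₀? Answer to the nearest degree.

θ ≈ 114°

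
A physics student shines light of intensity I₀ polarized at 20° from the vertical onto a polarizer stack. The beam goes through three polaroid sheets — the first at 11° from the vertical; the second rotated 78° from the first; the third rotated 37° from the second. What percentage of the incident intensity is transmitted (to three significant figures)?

≈ 2.69%

I₁ = I₀ cos²(11° − 20°) = I₀ cos²(9°) = 0.9755 I₀.
I₂ = I₁ cos²(78°) = 0.9755 · 0.04323 I₀ = 0.04217 I₀.
I₃ = I₂ cos²(37°) = 0.04217 · 0.6378 I₀ = 0.0269 I₀.
That is 2.69% of the incident intensity.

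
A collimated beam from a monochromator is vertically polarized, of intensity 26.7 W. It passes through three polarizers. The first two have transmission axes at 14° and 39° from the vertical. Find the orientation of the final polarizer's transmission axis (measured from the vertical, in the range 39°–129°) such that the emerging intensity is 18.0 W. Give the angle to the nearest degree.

By Malus's law, I₁ = I₀ cos²(14° − 0°) = I₀ cos²(14°) = 0.9415 I₀.
I₂ = I₁ cos²(39° − 14°) = 0.9415 I₀ · cos²(25°) = 0.7733 I₀.
Target fraction: 18.0 / 26.7 W = 0.6742 of I₀.
Need I₃/I₀ = 0.6742, so cos²(θ − 39°) = 0.6742 / 0.7733 = 0.8718.
θ − 39° = arccos(√0.8718) = 21.0°, giving θ ≈ 39 + 21.0 = 60.0°.

θ ≈ 60°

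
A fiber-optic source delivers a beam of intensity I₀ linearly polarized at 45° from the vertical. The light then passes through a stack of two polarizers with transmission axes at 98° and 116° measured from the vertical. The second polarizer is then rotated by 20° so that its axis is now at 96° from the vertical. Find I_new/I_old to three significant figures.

Before rotation:
I₁ = I₀ cos²(98° − 45°) = I₀ cos²(53°) = 0.3622 I₀.
I₂ = I₁ cos²(116° − 98°) = 0.3622 I₀ · cos²(18°) = 0.3276 I₀.
After rotation:
I₁ = I₀ cos²(98° − 45°) = I₀ cos²(53°) = 0.3622 I₀.
I₂ = I₁ cos²(96° − 98°) = 0.3622 I₀ · cos²(2°) = 0.3617 I₀.
Ratio = 0.3617 / 0.3276 = 1.104.

I_new/I_old ≈ 1.10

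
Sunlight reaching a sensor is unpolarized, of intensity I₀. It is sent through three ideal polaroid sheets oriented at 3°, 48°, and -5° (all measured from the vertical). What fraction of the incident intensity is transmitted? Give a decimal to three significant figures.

Unpolarized light through the first polarizer → I₁ = ½ I₀, now polarized at 3°.
I₂ = I₁ cos²(48° − 3°) = 0.5 I₀ · cos²(45°) = 0.25 I₀.
I₃ = I₂ cos²(-5° − 48°) = 0.25 I₀ · cos²(53°) = 0.09055 I₀.
Transmitted fraction = 0.09055.

≈ 0.0905 I₀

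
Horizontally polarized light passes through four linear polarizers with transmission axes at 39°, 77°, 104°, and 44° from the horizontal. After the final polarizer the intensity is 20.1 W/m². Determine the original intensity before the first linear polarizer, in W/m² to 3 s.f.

I₀ ≈ 270 W/m²

By Malus's law, I₁ = I₀ cos²(39° − 0°) = I₀ cos²(39°) = 0.604 I₀.
I₂ = I₁ cos²(77° − 39°) = 0.604 I₀ · cos²(38°) = 0.375 I₀.
I₃ = I₂ cos²(104° − 77°) = 0.375 I₀ · cos²(27°) = 0.2977 I₀.
I₄ = I₃ cos²(44° − 104°) = 0.2977 I₀ · cos²(60°) = 0.07443 I₀.
So 20.1 W/m² = 0.07443 I₀, giving I₀ = 20.1/0.07443 = 270 W/m².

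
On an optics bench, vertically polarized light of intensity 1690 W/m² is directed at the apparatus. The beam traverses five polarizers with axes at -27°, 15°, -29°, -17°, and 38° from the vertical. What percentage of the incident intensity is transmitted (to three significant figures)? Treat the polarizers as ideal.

By Malus's law, I₁ = 1690 W/m² · cos²(27°) = 1342 W/m².
I₂ = I₁ · cos²(42°) = 1342 · 0.5523 = 741 W/m².
I₃ = I₂ · cos²(44°) = 741 · 0.5174 = 383.4 W/m².
I₄ = I₃ · cos²(12°) = 383.4 · 0.9568 = 366.8 W/m².
I₅ = I₄ · cos²(55°) = 366.8 · 0.329 = 120.7 W/m².
That is 7.141% of the incident intensity.

≈ 7.14%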